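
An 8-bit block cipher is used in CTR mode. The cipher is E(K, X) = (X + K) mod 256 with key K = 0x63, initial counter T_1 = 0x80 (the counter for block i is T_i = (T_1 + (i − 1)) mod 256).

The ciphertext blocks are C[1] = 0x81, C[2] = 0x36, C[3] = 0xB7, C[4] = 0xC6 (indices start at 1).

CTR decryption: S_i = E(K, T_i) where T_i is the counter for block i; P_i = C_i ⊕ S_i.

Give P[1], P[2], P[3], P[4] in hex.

P[1] = 0x62, P[2] = 0xD2, P[3] = 0x52, P[4] = 0x20

P[1]: T = 0x80, S = E(K, T) = 0xE3; 0x81 ⊕ 0xE3 = 0x62.
P[2]: T = 0x81, S = E(K, T) = 0xE4; 0x36 ⊕ 0xE4 = 0xD2.
P[3]: T = 0x82, S = E(K, T) = 0xE5; 0xB7 ⊕ 0xE5 = 0x52.
P[4]: T = 0x83, S = E(K, T) = 0xE6; 0xC6 ⊕ 0xE6 = 0x20.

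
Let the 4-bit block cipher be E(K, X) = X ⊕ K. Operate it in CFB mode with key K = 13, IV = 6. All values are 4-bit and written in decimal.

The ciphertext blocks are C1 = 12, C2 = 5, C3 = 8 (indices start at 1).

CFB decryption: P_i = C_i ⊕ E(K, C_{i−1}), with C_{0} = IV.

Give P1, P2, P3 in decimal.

P1: E(K, 6) = 11; 12 ⊕ 11 = 7.
P2: E(K, 12) = 1; 5 ⊕ 1 = 4.
P3: E(K, 5) = 8; 8 ⊕ 8 = 0.

P1 = 7, P2 = 4, P3 = 0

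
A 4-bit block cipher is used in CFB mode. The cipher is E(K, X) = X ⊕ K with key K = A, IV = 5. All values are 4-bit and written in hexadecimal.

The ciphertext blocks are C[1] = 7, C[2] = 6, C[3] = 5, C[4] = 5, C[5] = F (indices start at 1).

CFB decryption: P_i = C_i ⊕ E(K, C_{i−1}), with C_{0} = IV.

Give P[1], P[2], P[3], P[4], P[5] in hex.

P[1]: E(K, 5) = F; 7 ⊕ F = 8.
P[2]: E(K, 7) = D; 6 ⊕ D = B.
P[3]: E(K, 6) = C; 5 ⊕ C = 9.
P[4]: E(K, 5) = F; 5 ⊕ F = A.
P[5]: E(K, 5) = F; F ⊕ F = 0.

P[1] = 8, P[2] = B, P[3] = 9, P[4] = A, P[5] = 0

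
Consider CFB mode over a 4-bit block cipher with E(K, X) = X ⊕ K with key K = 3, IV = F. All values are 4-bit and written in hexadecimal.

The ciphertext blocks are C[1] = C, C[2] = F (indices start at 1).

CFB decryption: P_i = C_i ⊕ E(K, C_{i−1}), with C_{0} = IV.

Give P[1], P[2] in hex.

P[1] = 0, P[2] = 0

P[1]: E(K, F) = C; C ⊕ C = 0.
P[2]: E(K, C) = F; F ⊕ F = 0.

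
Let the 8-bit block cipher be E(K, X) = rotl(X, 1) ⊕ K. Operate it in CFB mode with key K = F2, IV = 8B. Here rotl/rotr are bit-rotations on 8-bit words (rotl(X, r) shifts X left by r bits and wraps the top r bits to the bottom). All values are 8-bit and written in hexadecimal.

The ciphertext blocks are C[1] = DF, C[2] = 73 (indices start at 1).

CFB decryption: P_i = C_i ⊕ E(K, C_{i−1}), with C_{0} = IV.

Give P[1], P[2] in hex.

P[1] = 3A, P[2] = 3E

P[1]: E(K, 8B) = E5; DF ⊕ E5 = 3A.
P[2]: E(K, DF) = 4D; 73 ⊕ 4D = 3E.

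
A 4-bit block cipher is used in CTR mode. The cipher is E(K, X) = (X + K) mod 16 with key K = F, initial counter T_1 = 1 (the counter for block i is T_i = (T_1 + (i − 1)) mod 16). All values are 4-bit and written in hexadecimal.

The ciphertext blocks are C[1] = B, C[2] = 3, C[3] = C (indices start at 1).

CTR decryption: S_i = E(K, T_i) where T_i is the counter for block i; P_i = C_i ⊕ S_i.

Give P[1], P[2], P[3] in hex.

P[1]: T = 1, S = E(K, T) = 0; B ⊕ 0 = B.
P[2]: T = 2, S = E(K, T) = 1; 3 ⊕ 1 = 2.
P[3]: T = 3, S = E(K, T) = 2; C ⊕ 2 = E.

P[1] = B, P[2] = 2, P[3] = E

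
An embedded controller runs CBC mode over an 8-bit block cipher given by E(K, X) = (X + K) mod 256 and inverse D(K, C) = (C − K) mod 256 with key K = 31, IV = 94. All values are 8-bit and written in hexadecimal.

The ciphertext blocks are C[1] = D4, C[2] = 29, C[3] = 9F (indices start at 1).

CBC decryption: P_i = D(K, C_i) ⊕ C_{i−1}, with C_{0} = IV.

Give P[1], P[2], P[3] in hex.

P[1]: D(K, D4) = A3; A3 ⊕ 94 = 37.
P[2]: D(K, 29) = F8; F8 ⊕ D4 = 2C.
P[3]: D(K, 9F) = 6E; 6E ⊕ 29 = 47.

P[1] = 37, P[2] = 2C, P[3] = 47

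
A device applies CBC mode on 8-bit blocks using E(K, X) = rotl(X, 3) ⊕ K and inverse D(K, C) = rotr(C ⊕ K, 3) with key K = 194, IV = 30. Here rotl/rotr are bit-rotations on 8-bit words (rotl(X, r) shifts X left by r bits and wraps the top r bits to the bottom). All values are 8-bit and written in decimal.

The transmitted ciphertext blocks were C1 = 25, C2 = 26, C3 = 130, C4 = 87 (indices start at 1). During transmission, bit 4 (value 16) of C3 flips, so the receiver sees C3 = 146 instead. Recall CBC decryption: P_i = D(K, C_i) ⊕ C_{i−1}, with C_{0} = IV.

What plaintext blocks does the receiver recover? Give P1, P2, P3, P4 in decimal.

P1 = 101, P2 = 2, P3 = 16, P4 = 32

Only C3 changed, to 146. In CBC, a change in C_i garbles P_i and flips the same bit in P_{i+1}. Decrypting the received ciphertext:
P1: D(K, 25) = 123; 123 ⊕ 30 = 101.
P2: D(K, 26) = 27; 27 ⊕ 25 = 2.
P3: D(K, 146) = 10; 10 ⊕ 26 = 16.
P4: D(K, 87) = 178; 178 ⊕ 146 = 32.
Blocks that differ from the original plaintext: P3, P4.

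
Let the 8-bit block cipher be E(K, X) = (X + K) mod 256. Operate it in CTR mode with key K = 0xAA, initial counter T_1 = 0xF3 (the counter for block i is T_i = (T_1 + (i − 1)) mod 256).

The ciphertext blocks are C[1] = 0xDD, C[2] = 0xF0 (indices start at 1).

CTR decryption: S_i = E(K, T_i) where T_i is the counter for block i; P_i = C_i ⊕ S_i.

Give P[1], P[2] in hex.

P[1]: T = 0xF3, S = E(K, T) = 0x9D; 0xDD ⊕ 0x9D = 0x40.
P[2]: T = 0xF4, S = E(K, T) = 0x9E; 0xF0 ⊕ 0x9E = 0x6E.

P[1] = 0x40, P[2] = 0x6E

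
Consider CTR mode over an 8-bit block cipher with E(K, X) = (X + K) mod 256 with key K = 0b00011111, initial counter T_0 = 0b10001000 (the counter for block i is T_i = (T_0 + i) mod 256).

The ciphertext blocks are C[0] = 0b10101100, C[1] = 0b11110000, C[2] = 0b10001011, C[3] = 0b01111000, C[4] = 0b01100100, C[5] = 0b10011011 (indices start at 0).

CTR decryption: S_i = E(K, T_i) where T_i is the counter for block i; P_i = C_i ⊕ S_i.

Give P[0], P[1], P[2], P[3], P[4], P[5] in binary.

P[0] = 0b00001011, P[1] = 0b01011000, P[2] = 0b00100010, P[3] = 0b11010010, P[4] = 0b11001111, P[5] = 0b00110111

P[0]: T = 0b10001000, S = E(K, T) = 0b10100111; 0b10101100 ⊕ 0b10100111 = 0b00001011.
P[1]: T = 0b10001001, S = E(K, T) = 0b10101000; 0b11110000 ⊕ 0b10101000 = 0b01011000.
P[2]: T = 0b10001010, S = E(K, T) = 0b10101001; 0b10001011 ⊕ 0b10101001 = 0b00100010.
P[3]: T = 0b10001011, S = E(K, T) = 0b10101010; 0b01111000 ⊕ 0b10101010 = 0b11010010.
P[4]: T = 0b10001100, S = E(K, T) = 0b10101011; 0b01100100 ⊕ 0b10101011 = 0b11001111.
P[5]: T = 0b10001101, S = E(K, T) = 0b10101100; 0b10011011 ⊕ 0b10101100 = 0b00110111.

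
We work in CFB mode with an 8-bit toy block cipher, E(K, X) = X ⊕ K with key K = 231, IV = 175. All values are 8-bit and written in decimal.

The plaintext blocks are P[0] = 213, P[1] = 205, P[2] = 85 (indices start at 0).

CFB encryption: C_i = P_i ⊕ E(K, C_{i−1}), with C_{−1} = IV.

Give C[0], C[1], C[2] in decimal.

C[0]: E(K, 175) = 72; 213 ⊕ 72 = 157.
C[1]: E(K, 157) = 122; 205 ⊕ 122 = 183.
C[2]: E(K, 183) = 80; 85 ⊕ 80 = 5.

C[0] = 157, C[1] = 183, C[2] = 5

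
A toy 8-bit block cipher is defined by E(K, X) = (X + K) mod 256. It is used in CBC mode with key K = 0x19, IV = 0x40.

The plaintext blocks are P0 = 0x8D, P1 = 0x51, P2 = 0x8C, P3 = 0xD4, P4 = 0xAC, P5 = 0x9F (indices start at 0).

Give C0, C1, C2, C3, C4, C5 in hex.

C0 = 0xE6, C1 = 0xD0, C2 = 0x75, C3 = 0xBA, C4 = 0x2F, C5 = 0xC9

CBC encryption: C_i = E(K, P_i ⊕ C_{i−1}), with C_{−1} = IV.
C0: P0 ⊕ 0x40 = 0xCD; E(K, 0xCD) = 0xE6.
C1: P1 ⊕ 0xE6 = 0xB7; E(K, 0xB7) = 0xD0.
C2: P2 ⊕ 0xD0 = 0x5C; E(K, 0x5C) = 0x75.
C3: P3 ⊕ 0x75 = 0xA1; E(K, 0xA1) = 0xBA.
C4: P4 ⊕ 0xBA = 0x16; E(K, 0x16) = 0x2F.
C5: P5 ⊕ 0x2F = 0xB0; E(K, 0xB0) = 0xC9.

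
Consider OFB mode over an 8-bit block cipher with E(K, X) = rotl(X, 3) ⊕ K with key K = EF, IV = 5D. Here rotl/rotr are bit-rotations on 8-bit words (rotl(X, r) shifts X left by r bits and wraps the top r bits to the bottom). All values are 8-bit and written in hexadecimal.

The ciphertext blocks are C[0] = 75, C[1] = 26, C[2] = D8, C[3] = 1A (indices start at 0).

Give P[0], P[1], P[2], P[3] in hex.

OFB decryption: S_i = E(K, S_{i−1}) with S_{−1} = IV; P_i = C_i ⊕ S_i.
P[0]: S = E(K, 5D) = 05; 75 ⊕ 05 = 70.
P[1]: S = E(K, 05) = C7; 26 ⊕ C7 = E1.
P[2]: S = E(K, C7) = D1; D8 ⊕ D1 = 09.
P[3]: S = E(K, D1) = 61; 1A ⊕ 61 = 7B.

P[0] = 70, P[1] = E1, P[2] = 09, P[3] = 7B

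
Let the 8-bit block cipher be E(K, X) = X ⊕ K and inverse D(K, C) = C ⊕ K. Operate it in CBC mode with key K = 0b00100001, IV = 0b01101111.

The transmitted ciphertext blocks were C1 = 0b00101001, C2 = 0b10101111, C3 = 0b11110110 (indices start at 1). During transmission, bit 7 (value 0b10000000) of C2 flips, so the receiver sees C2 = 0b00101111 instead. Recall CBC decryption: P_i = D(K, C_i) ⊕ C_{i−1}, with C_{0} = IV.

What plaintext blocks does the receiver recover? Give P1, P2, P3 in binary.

Only C2 changed, to 0b00101111. In CBC, a change in C_i garbles P_i and flips the same bit in P_{i+1}. Decrypting the received ciphertext:
P1: D(K, 0b00101001) = 0b00001000; 0b00001000 ⊕ 0b01101111 = 0b01100111.
P2: D(K, 0b00101111) = 0b00001110; 0b00001110 ⊕ 0b00101001 = 0b00100111.
P3: D(K, 0b11110110) = 0b11010111; 0b11010111 ⊕ 0b00101111 = 0b11111000.
Blocks that differ from the original plaintext: P2, P3.

P1 = 0b01100111, P2 = 0b00100111, P3 = 0b11111000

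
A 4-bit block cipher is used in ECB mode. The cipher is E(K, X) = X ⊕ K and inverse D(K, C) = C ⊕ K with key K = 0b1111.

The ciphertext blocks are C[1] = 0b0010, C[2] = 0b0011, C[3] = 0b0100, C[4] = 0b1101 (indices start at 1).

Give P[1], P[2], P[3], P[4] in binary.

ECB decryption: P_i = D(K, C_i).
P[1]: D(K, 0b0010) = 0b1101.
P[2]: D(K, 0b0011) = 0b1100.
P[3]: D(K, 0b0100) = 0b1011.
P[4]: D(K, 0b1101) = 0b0010.

P[1] = 0b1101, P[2] = 0b1100, P[3] = 0b1011, P[4] = 0b0010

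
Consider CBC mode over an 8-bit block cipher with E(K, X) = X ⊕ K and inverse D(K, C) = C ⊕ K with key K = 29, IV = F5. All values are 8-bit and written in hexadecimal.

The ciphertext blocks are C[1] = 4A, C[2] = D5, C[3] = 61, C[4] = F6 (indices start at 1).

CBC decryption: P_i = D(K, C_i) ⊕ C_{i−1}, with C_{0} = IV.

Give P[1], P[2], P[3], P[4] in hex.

P[1] = 96, P[2] = B6, P[3] = 9D, P[4] = BE

P[1]: D(K, 4A) = 63; 63 ⊕ F5 = 96.
P[2]: D(K, D5) = FC; FC ⊕ 4A = B6.
P[3]: D(K, 61) = 48; 48 ⊕ D5 = 9D.
P[4]: D(K, F6) = DF; DF ⊕ 61 = BE.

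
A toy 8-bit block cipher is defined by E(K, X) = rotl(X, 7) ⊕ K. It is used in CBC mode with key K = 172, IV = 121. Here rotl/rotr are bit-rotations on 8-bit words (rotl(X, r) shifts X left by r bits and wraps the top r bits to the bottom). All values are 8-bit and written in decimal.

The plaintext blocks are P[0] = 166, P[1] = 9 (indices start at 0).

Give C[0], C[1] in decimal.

CBC encryption: C_i = E(K, P_i ⊕ C_{i−1}), with C_{−1} = IV.
C[0]: P[0] ⊕ 121 = 223; E(K, 223) = 67.
C[1]: P[1] ⊕ 67 = 74; E(K, 74) = 137.

C[0] = 67, C[1] = 137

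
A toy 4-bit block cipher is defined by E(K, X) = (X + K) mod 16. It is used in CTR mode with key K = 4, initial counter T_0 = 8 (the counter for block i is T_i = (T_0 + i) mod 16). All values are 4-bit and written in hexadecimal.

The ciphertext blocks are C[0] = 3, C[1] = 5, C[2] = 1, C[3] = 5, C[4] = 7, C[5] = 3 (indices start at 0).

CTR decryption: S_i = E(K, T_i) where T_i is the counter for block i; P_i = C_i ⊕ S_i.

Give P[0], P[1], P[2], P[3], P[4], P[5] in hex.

P[0]: T = 8, S = E(K, T) = C; 3 ⊕ C = F.
P[1]: T = 9, S = E(K, T) = D; 5 ⊕ D = 8.
P[2]: T = A, S = E(K, T) = E; 1 ⊕ E = F.
P[3]: T = B, S = E(K, T) = F; 5 ⊕ F = A.
P[4]: T = C, S = E(K, T) = 0; 7 ⊕ 0 = 7.
P[5]: T = D, S = E(K, T) = 1; 3 ⊕ 1 = 2.

P[0] = F, P[1] = 8, P[2] = F, P[3] = A, P[4] = 7, P[5] = 2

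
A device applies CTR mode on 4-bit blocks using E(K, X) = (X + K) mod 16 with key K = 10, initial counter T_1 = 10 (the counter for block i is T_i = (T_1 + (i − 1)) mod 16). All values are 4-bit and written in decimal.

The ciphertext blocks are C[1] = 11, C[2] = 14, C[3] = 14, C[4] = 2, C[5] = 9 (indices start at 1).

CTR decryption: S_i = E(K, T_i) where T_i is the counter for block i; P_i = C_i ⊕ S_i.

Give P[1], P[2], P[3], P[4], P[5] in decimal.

P[1]: T = 10, S = E(K, T) = 4; 11 ⊕ 4 = 15.
P[2]: T = 11, S = E(K, T) = 5; 14 ⊕ 5 = 11.
P[3]: T = 12, S = E(K, T) = 6; 14 ⊕ 6 = 8.
P[4]: T = 13, S = E(K, T) = 7; 2 ⊕ 7 = 5.
P[5]: T = 14, S = E(K, T) = 8; 9 ⊕ 8 = 1.

P[1] = 15, P[2] = 11, P[3] = 8, P[4] = 5, P[5] = 1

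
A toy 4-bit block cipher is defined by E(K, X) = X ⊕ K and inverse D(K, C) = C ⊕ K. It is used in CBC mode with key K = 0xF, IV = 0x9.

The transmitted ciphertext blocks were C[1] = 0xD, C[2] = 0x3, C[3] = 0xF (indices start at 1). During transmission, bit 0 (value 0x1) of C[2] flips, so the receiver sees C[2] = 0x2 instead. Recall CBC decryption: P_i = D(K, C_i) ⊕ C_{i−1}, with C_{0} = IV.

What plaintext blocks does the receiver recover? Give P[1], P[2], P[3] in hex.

P[1] = 0xB, P[2] = 0x0, P[3] = 0x2

Only C[2] changed, to 0x2. In CBC, a change in C_i garbles P_i and flips the same bit in P_{i+1}. Decrypting the received ciphertext:
P[1]: D(K, 0xD) = 0x2; 0x2 ⊕ 0x9 = 0xB.
P[2]: D(K, 0x2) = 0xD; 0xD ⊕ 0xD = 0x0.
P[3]: D(K, 0xF) = 0x0; 0x0 ⊕ 0x2 = 0x2.
Blocks that differ from the original plaintext: P[2], P[3].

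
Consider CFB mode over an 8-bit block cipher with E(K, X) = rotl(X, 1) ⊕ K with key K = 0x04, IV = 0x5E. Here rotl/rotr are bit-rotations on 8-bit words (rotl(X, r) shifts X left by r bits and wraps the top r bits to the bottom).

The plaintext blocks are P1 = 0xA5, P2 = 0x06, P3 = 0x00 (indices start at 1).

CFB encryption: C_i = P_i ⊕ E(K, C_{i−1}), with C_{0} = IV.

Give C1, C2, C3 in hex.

C1: E(K, 0x5E) = 0xB8; 0xA5 ⊕ 0xB8 = 0x1D.
C2: E(K, 0x1D) = 0x3E; 0x06 ⊕ 0x3E = 0x38.
C3: E(K, 0x38) = 0x74; 0x00 ⊕ 0x74 = 0x74.

C1 = 0x1D, C2 = 0x38, C3 = 0x74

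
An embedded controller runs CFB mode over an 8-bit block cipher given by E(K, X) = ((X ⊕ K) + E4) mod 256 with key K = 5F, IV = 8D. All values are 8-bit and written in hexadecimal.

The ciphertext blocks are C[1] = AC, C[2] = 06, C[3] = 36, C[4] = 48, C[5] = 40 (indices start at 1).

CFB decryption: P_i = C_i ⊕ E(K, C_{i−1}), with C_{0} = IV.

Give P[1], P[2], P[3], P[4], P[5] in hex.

P[1] = 1A, P[2] = D1, P[3] = 0B, P[4] = 05, P[5] = BB

P[1]: E(K, 8D) = B6; AC ⊕ B6 = 1A.
P[2]: E(K, AC) = D7; 06 ⊕ D7 = D1.
P[3]: E(K, 06) = 3D; 36 ⊕ 3D = 0B.
P[4]: E(K, 36) = 4D; 48 ⊕ 4D = 05.
P[5]: E(K, 48) = FB; 40 ⊕ FB = BB.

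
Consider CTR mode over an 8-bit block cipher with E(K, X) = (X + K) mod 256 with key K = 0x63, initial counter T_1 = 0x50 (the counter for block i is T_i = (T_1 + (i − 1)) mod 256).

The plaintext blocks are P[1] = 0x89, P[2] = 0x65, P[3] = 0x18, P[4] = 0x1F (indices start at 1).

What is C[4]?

C[4] = 0xA9

CTR encryption: S_i = E(K, T_i) where T_i is the counter for block i; C_i = P_i ⊕ S_i.
C[1]: T = 0x50, S = E(K, T) = 0xB3; 0x89 ⊕ 0xB3 = 0x3A.
C[2]: T = 0x51, S = E(K, T) = 0xB4; 0x65 ⊕ 0xB4 = 0xD1.
C[3]: T = 0x52, S = E(K, T) = 0xB5; 0x18 ⊕ 0xB5 = 0xAD.
C[4]: T = 0x53, S = E(K, T) = 0xB6; 0x1F ⊕ 0xB6 = 0xA9.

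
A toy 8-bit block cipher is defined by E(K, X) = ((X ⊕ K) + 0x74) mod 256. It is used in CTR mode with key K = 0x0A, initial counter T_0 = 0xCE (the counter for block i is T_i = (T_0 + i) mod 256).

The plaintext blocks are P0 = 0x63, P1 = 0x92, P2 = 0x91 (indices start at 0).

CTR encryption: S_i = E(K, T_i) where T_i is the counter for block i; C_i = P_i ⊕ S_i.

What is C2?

C0: T = 0xCE, S = E(K, T) = 0x38; 0x63 ⊕ 0x38 = 0x5B.
C1: T = 0xCF, S = E(K, T) = 0x39; 0x92 ⊕ 0x39 = 0xAB.
C2: T = 0xD0, S = E(K, T) = 0x4E; 0x91 ⊕ 0x4E = 0xDF.

C2 = 0xDF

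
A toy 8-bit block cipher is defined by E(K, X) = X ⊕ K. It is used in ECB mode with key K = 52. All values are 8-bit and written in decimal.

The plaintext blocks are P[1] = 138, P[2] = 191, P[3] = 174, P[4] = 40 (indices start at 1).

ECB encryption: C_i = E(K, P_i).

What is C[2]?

C[2] = 139

C[2]: E(K, 191) = 139.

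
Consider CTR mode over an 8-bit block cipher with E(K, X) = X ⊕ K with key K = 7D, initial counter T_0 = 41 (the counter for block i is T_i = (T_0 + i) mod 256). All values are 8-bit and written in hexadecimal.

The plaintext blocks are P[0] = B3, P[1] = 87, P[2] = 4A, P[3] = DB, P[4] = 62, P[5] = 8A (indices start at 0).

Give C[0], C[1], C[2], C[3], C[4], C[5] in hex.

CTR encryption: S_i = E(K, T_i) where T_i is the counter for block i; C_i = P_i ⊕ S_i.
C[0]: T = 41, S = E(K, T) = 3C; B3 ⊕ 3C = 8F.
C[1]: T = 42, S = E(K, T) = 3F; 87 ⊕ 3F = B8.
C[2]: T = 43, S = E(K, T) = 3E; 4A ⊕ 3E = 74.
C[3]: T = 44, S = E(K, T) = 39; DB ⊕ 39 = E2.
C[4]: T = 45, S = E(K, T) = 38; 62 ⊕ 38 = 5A.
C[5]: T = 46, S = E(K, T) = 3B; 8A ⊕ 3B = B1.

C[0] = 8F, C[1] = B8, C[2] = 74, C[3] = E2, C[4] = 5A, C[5] = B1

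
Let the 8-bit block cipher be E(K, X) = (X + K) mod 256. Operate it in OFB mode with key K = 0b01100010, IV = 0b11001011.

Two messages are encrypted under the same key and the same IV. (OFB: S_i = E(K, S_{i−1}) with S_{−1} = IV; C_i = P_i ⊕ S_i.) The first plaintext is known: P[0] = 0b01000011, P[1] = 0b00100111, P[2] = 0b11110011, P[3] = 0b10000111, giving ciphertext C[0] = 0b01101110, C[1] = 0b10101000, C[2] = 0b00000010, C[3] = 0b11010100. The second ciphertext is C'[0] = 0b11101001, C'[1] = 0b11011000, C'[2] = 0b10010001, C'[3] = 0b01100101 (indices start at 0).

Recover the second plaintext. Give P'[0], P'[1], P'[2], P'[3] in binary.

In OFB with a reused IV, both messages share the same keystream S_i, so C_i ⊕ C'_i = P_i ⊕ P'_i and thus P'_i = P_i ⊕ C_i ⊕ C'_i.
P'[0]: 0b01000011 ⊕ 0b01101110 ⊕ 0b11101001 = 0b11000100.
P'[1]: 0b00100111 ⊕ 0b10101000 ⊕ 0b11011000 = 0b01010111.
P'[2]: 0b11110011 ⊕ 0b00000010 ⊕ 0b10010001 = 0b01100000.
P'[3]: 0b10000111 ⊕ 0b11010100 ⊕ 0b01100101 = 0b00110110.

P'[0] = 0b11000100, P'[1] = 0b01010111, P'[2] = 0b01100000, P'[3] = 0b00110110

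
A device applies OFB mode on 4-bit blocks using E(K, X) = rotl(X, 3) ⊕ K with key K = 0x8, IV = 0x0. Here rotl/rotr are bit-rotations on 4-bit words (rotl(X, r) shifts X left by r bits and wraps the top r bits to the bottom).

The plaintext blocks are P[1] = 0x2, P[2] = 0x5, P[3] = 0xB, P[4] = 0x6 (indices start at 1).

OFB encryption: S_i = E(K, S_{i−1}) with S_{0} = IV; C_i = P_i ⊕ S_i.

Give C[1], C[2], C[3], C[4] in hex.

C[1]: S = E(K, 0x0) = 0x8; 0x2 ⊕ 0x8 = 0xA.
C[2]: S = E(K, 0x8) = 0xC; 0x5 ⊕ 0xC = 0x9.
C[3]: S = E(K, 0xC) = 0xE; 0xB ⊕ 0xE = 0x5.
C[4]: S = E(K, 0xE) = 0xF; 0x6 ⊕ 0xF = 0x9.

C[1] = 0xA, C[2] = 0x9, C[3] = 0x5, C[4] = 0x9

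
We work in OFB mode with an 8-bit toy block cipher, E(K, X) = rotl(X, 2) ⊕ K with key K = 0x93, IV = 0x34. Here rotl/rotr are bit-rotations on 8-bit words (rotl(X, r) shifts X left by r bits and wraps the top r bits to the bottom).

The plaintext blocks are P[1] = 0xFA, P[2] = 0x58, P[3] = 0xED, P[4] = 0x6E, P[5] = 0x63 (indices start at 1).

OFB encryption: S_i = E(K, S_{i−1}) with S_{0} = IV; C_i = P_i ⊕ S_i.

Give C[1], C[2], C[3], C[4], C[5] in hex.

C[1] = 0xB9, C[2] = 0xC6, C[3] = 0x04, C[4] = 0x5A, C[5] = 0x20

C[1]: S = E(K, 0x34) = 0x43; 0xFA ⊕ 0x43 = 0xB9.
C[2]: S = E(K, 0x43) = 0x9E; 0x58 ⊕ 0x9E = 0xC6.
C[3]: S = E(K, 0x9E) = 0xE9; 0xED ⊕ 0xE9 = 0x04.
C[4]: S = E(K, 0xE9) = 0x34; 0x6E ⊕ 0x34 = 0x5A.
C[5]: S = E(K, 0x34) = 0x43; 0x63 ⊕ 0x43 = 0x20.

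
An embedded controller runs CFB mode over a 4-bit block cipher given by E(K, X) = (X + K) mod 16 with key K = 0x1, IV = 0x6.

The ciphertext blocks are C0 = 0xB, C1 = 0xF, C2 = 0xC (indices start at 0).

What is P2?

CFB decryption: P_i = C_i ⊕ E(K, C_{i−1}), with C_{−1} = IV.
P2: E(K, 0xF) = 0x0; 0xC ⊕ 0x0 = 0xC.

P2 = 0xC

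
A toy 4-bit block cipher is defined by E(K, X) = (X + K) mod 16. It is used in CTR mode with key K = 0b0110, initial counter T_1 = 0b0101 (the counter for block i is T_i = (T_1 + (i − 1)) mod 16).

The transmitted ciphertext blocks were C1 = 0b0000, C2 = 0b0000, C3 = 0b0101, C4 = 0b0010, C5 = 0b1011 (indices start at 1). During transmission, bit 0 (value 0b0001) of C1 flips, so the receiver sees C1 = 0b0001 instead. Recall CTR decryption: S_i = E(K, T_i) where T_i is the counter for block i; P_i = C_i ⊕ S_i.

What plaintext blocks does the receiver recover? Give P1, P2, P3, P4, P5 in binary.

P1 = 0b1010, P2 = 0b1100, P3 = 0b1000, P4 = 0b1100, P5 = 0b0100

Only C1 changed, to 0b0001. In CTR, a change in C_i flips the same bit in P_i only; the keystream is unaffected. Decrypting the received ciphertext:
P1: T = 0b0101, S = E(K, T) = 0b1011; 0b0001 ⊕ 0b1011 = 0b1010.
P2: T = 0b0110, S = E(K, T) = 0b1100; 0b0000 ⊕ 0b1100 = 0b1100.
P3: T = 0b0111, S = E(K, T) = 0b1101; 0b0101 ⊕ 0b1101 = 0b1000.
P4: T = 0b1000, S = E(K, T) = 0b1110; 0b0010 ⊕ 0b1110 = 0b1100.
P5: T = 0b1001, S = E(K, T) = 0b1111; 0b1011 ⊕ 0b1111 = 0b0100.
Blocks that differ from the original plaintext: P1.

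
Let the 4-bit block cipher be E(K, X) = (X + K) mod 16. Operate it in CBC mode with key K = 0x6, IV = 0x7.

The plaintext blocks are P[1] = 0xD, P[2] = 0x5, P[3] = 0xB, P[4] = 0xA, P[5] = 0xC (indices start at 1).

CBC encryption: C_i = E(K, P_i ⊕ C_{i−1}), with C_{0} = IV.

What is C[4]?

C[1]: P[1] ⊕ 0x7 = 0xA; E(K, 0xA) = 0x0.
C[2]: P[2] ⊕ 0x0 = 0x5; E(K, 0x5) = 0xB.
C[3]: P[3] ⊕ 0xB = 0x0; E(K, 0x0) = 0x6.
C[4]: P[4] ⊕ 0x6 = 0xC; E(K, 0xC) = 0x2.

C[4] = 0x2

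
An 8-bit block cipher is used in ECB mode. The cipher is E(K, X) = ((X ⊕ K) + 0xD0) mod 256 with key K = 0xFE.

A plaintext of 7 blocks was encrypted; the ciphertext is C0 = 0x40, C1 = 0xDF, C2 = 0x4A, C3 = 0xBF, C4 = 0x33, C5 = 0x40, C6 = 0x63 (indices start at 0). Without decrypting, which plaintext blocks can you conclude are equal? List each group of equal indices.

ECB encrypts each block independently with the same key, so equal ciphertext blocks imply equal plaintext blocks.
C0 = C5 = 0x40, so P0 = P5.

P0 = P5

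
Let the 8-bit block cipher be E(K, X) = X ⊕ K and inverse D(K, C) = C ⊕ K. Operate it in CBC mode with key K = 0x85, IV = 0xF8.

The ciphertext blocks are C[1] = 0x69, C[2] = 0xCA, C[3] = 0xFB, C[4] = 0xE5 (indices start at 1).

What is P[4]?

P[4] = 0x9B

CBC decryption: P_i = D(K, C_i) ⊕ C_{i−1}, with C_{0} = IV.
P[4]: D(K, 0xE5) = 0x60; 0x60 ⊕ 0xFB = 0x9B.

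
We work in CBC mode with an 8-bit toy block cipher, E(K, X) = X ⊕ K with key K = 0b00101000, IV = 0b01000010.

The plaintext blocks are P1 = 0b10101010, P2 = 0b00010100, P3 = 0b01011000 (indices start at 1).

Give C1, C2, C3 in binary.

CBC encryption: C_i = E(K, P_i ⊕ C_{i−1}), with C_{0} = IV.
C1: P1 ⊕ 0b01000010 = 0b11101000; E(K, 0b11101000) = 0b11000000.
C2: P2 ⊕ 0b11000000 = 0b11010100; E(K, 0b11010100) = 0b11111100.
C3: P3 ⊕ 0b11111100 = 0b10100100; E(K, 0b10100100) = 0b10001100.

C1 = 0b11000000, C2 = 0b11111100, C3 = 0b10001100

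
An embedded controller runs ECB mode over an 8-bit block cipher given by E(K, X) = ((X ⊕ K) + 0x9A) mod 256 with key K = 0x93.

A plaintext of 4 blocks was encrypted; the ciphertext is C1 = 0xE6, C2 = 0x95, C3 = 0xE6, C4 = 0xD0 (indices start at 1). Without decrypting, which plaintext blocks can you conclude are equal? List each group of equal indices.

ECB encrypts each block independently with the same key, so equal ciphertext blocks imply equal plaintext blocks.
C1 = C3 = 0xE6, so P1 = P3.

P1 = P3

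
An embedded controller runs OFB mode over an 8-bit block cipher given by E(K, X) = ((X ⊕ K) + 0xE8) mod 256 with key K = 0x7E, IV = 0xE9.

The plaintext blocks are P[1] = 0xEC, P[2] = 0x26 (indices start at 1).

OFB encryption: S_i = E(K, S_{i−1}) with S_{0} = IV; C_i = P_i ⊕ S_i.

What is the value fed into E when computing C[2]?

0x7F

C[1]: S = E(K, 0xE9) = 0x7F; 0xEC ⊕ 0x7F = 0x93.
C[2]: S = E(K, 0x7F) = 0xE9; 0x26 ⊕ 0xE9 = 0xCF.
So the input to E for block [2] is 0x7F.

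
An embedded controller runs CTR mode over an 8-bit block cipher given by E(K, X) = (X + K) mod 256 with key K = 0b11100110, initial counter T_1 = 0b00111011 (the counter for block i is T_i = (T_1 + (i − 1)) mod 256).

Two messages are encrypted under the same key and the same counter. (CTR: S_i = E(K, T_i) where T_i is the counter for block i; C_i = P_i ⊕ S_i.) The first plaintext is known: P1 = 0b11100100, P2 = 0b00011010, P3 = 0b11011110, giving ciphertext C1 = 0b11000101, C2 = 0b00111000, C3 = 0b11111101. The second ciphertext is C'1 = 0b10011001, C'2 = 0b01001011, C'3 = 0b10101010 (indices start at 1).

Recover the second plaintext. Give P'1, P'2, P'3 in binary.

P'1 = 0b10111000, P'2 = 0b01101001, P'3 = 0b10001001

In CTR with a reused counter, both messages share the same keystream S_i, so C_i ⊕ C'_i = P_i ⊕ P'_i and thus P'_i = P_i ⊕ C_i ⊕ C'_i.
P'1: 0b11100100 ⊕ 0b11000101 ⊕ 0b10011001 = 0b10111000.
P'2: 0b00011010 ⊕ 0b00111000 ⊕ 0b01001011 = 0b01101001.
P'3: 0b11011110 ⊕ 0b11111101 ⊕ 0b10101010 = 0b10001001.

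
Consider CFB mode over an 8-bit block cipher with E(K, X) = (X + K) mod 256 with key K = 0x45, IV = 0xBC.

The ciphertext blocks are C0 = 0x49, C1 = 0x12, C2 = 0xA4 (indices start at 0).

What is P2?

P2 = 0xF3

CFB decryption: P_i = C_i ⊕ E(K, C_{i−1}), with C_{−1} = IV.
P2: E(K, 0x12) = 0x57; 0xA4 ⊕ 0x57 = 0xF3.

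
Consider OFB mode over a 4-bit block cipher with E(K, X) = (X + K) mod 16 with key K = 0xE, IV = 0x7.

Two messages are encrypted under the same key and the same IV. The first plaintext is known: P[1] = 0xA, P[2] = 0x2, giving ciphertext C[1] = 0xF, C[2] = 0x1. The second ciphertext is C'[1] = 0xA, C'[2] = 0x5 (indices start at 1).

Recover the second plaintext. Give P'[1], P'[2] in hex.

P'[1] = 0xF, P'[2] = 0x6

In OFB with a reused IV, both messages share the same keystream S_i, so C_i ⊕ C'_i = P_i ⊕ P'_i and thus P'_i = P_i ⊕ C_i ⊕ C'_i.
P'[1]: 0xA ⊕ 0xF ⊕ 0xA = 0xF.
P'[2]: 0x2 ⊕ 0x1 ⊕ 0x5 = 0x6.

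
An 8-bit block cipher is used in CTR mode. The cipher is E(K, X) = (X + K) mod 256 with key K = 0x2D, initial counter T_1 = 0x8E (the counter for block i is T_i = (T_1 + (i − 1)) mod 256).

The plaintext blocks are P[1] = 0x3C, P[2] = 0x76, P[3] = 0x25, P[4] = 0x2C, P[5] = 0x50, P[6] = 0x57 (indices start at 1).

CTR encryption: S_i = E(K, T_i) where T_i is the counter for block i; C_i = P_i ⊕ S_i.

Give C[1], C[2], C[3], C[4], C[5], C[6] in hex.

C[1] = 0x87, C[2] = 0xCA, C[3] = 0x98, C[4] = 0x92, C[5] = 0xEF, C[6] = 0x97

C[1]: T = 0x8E, S = E(K, T) = 0xBB; 0x3C ⊕ 0xBB = 0x87.
C[2]: T = 0x8F, S = E(K, T) = 0xBC; 0x76 ⊕ 0xBC = 0xCA.
C[3]: T = 0x90, S = E(K, T) = 0xBD; 0x25 ⊕ 0xBD = 0x98.
C[4]: T = 0x91, S = E(K, T) = 0xBE; 0x2C ⊕ 0xBE = 0x92.
C[5]: T = 0x92, S = E(K, T) = 0xBF; 0x50 ⊕ 0xBF = 0xEF.
C[6]: T = 0x93, S = E(K, T) = 0xC0; 0x57 ⊕ 0xC0 = 0x97.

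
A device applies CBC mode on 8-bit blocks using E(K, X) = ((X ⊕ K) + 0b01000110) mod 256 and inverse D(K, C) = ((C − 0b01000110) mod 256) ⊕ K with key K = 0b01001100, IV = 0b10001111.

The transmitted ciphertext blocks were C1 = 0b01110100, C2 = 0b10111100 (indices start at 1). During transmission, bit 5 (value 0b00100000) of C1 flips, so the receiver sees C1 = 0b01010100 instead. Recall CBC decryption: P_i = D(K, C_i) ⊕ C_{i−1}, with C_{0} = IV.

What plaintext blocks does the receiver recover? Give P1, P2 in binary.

Only C1 changed, to 0b01010100. In CBC, a change in C_i garbles P_i and flips the same bit in P_{i+1}. Decrypting the received ciphertext:
P1: D(K, 0b01010100) = 0b01000010; 0b01000010 ⊕ 0b10001111 = 0b11001101.
P2: D(K, 0b10111100) = 0b00111010; 0b00111010 ⊕ 0b01010100 = 0b01101110.
Blocks that differ from the original plaintext: P1, P2.

P1 = 0b11001101, P2 = 0b01101110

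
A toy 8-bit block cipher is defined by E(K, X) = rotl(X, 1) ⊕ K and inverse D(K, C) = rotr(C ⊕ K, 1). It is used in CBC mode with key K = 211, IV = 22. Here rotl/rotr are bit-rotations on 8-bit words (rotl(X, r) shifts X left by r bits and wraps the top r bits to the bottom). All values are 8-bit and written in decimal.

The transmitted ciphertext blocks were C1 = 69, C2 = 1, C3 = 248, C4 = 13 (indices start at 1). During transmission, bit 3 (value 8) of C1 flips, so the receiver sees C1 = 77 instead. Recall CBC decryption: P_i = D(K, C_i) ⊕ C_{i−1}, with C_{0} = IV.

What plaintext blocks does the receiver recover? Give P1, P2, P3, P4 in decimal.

Only C1 changed, to 77. In CBC, a change in C_i garbles P_i and flips the same bit in P_{i+1}. Decrypting the received ciphertext:
P1: D(K, 77) = 79; 79 ⊕ 22 = 89.
P2: D(K, 1) = 105; 105 ⊕ 77 = 36.
P3: D(K, 248) = 149; 149 ⊕ 1 = 148.
P4: D(K, 13) = 111; 111 ⊕ 248 = 151.
Blocks that differ from the original plaintext: P1, P2.

P1 = 89, P2 = 36, P3 = 148, P4 = 151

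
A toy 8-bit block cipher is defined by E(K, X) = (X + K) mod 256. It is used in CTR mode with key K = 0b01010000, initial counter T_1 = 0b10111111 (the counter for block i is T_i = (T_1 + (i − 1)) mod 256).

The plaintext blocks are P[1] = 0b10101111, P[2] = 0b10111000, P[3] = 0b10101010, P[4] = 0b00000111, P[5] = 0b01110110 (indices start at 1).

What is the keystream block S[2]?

0b00010000

CTR encryption: S_i = E(K, T_i) where T_i is the counter for block i; C_i = P_i ⊕ S_i.
C[1]: T = 0b10111111, S = E(K, T) = 0b00001111; 0b10101111 ⊕ 0b00001111 = 0b10100000.
C[2]: T = 0b11000000, S = E(K, T) = 0b00010000; 0b10111000 ⊕ 0b00010000 = 0b10101000.
So S[2] = 0b00010000.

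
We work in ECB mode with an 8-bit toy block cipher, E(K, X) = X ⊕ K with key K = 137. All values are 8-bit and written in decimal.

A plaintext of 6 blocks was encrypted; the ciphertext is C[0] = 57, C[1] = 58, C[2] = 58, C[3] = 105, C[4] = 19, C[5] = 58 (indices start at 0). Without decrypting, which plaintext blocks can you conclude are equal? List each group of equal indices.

ECB encrypts each block independently with the same key, so equal ciphertext blocks imply equal plaintext blocks.
C[1] = C[2] = C[5] = 58, so P[1] = P[2] = P[5].

P[1] = P[2] = P[5]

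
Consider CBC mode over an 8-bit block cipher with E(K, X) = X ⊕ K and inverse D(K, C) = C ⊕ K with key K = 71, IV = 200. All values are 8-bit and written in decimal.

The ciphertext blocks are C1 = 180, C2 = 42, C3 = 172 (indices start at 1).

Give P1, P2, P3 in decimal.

CBC decryption: P_i = D(K, C_i) ⊕ C_{i−1}, with C_{0} = IV.
P1: D(K, 180) = 243; 243 ⊕ 200 = 59.
P2: D(K, 42) = 109; 109 ⊕ 180 = 217.
P3: D(K, 172) = 235; 235 ⊕ 42 = 193.

P1 = 59, P2 = 217, P3 = 193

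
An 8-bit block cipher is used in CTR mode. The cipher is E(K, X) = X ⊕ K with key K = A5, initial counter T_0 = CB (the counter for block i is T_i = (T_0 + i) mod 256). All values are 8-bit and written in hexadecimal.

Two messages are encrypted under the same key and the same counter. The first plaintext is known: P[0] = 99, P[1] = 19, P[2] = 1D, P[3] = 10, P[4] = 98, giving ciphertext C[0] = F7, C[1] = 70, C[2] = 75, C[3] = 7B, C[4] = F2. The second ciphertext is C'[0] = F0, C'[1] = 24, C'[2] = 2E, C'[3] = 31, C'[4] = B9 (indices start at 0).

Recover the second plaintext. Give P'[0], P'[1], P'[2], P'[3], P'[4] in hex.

P'[0] = 9E, P'[1] = 4D, P'[2] = 46, P'[3] = 5A, P'[4] = D3

In CTR with a reused counter, both messages share the same keystream S_i, so C_i ⊕ C'_i = P_i ⊕ P'_i and thus P'_i = P_i ⊕ C_i ⊕ C'_i.
P'[0]: 99 ⊕ F7 ⊕ F0 = 9E.
P'[1]: 19 ⊕ 70 ⊕ 24 = 4D.
P'[2]: 1D ⊕ 75 ⊕ 2E = 46.
P'[3]: 10 ⊕ 7B ⊕ 31 = 5A.
P'[4]: 98 ⊕ F2 ⊕ B9 = D3.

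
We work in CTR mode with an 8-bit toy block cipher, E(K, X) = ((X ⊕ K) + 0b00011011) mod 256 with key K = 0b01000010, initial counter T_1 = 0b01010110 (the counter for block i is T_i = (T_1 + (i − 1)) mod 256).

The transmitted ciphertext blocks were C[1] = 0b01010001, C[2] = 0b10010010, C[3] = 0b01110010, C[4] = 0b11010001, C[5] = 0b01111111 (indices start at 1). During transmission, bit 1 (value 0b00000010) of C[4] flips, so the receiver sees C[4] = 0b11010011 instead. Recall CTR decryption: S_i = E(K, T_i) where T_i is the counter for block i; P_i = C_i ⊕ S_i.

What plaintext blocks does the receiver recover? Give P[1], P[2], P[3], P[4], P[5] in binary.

Only C[4] changed, to 0b11010011. In CTR, a change in C_i flips the same bit in P_i only; the keystream is unaffected. Decrypting the received ciphertext:
P[1]: T = 0b01010110, S = E(K, T) = 0b00101111; 0b01010001 ⊕ 0b00101111 = 0b01111110.
P[2]: T = 0b01010111, S = E(K, T) = 0b00110000; 0b10010010 ⊕ 0b00110000 = 0b10100010.
P[3]: T = 0b01011000, S = E(K, T) = 0b00110101; 0b01110010 ⊕ 0b00110101 = 0b01000111.
P[4]: T = 0b01011001, S = E(K, T) = 0b00110110; 0b11010011 ⊕ 0b00110110 = 0b11100101.
P[5]: T = 0b01011010, S = E(K, T) = 0b00110011; 0b01111111 ⊕ 0b00110011 = 0b01001100.
Blocks that differ from the original plaintext: P[4].

P[1] = 0b01111110, P[2] = 0b10100010, P[3] = 0b01000111, P[4] = 0b11100101, P[5] = 0b01001100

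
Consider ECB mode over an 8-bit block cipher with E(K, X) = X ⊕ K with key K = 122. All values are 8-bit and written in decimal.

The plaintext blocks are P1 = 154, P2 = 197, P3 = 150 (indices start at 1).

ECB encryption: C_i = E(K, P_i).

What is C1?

C1 = 224

C1: E(K, 154) = 224.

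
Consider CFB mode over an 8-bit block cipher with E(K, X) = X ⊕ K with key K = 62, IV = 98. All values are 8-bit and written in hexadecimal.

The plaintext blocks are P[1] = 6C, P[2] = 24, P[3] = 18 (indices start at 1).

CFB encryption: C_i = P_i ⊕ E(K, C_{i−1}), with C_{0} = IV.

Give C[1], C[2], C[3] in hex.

C[1]: E(K, 98) = FA; 6C ⊕ FA = 96.
C[2]: E(K, 96) = F4; 24 ⊕ F4 = D0.
C[3]: E(K, D0) = B2; 18 ⊕ B2 = AA.

C[1] = 96, C[2] = D0, C[3] = AA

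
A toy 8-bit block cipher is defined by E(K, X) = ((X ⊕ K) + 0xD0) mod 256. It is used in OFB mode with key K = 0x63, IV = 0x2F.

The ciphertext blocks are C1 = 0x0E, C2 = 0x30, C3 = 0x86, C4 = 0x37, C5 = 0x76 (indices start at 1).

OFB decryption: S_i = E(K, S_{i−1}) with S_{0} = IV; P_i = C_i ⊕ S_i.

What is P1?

P1: S = E(K, 0x2F) = 0x1C; 0x0E ⊕ 0x1C = 0x12.

P1 = 0x12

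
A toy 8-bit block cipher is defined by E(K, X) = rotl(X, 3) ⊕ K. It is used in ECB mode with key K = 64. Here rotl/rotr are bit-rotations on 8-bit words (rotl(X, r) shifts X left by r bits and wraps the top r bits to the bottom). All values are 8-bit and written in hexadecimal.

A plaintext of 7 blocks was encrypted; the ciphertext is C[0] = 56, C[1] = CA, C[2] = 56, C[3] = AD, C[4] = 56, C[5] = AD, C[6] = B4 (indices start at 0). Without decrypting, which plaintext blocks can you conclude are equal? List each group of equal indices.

P[0] = P[2] = P[4]; P[3] = P[5]

ECB encrypts each block independently with the same key, so equal ciphertext blocks imply equal plaintext blocks.
C[0] = C[2] = C[4] = 56, so P[0] = P[2] = P[4].
C[3] = C[5] = AD, so P[3] = P[5].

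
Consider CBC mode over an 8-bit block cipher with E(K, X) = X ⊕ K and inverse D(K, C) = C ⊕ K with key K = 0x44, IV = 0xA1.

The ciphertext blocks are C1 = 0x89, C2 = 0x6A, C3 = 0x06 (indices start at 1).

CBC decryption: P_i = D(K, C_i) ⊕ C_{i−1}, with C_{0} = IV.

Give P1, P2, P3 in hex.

P1 = 0x6C, P2 = 0xA7, P3 = 0x28

P1: D(K, 0x89) = 0xCD; 0xCD ⊕ 0xA1 = 0x6C.
P2: D(K, 0x6A) = 0x2E; 0x2E ⊕ 0x89 = 0xA7.
P3: D(K, 0x06) = 0x42; 0x42 ⊕ 0x6A = 0x28.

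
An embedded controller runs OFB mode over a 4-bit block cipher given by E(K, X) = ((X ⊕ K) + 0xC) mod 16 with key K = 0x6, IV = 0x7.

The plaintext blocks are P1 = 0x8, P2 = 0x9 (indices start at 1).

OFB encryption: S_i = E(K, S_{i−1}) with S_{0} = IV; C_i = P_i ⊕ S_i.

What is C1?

C1: S = E(K, 0x7) = 0xD; 0x8 ⊕ 0xD = 0x5.

C1 = 0x5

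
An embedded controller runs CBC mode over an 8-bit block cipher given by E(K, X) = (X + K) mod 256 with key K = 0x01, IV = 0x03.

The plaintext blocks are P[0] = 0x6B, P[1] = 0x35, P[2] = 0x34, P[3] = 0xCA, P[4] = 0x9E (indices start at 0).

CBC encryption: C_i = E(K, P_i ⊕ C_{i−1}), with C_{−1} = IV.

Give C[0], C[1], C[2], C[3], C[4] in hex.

C[0]: P[0] ⊕ 0x03 = 0x68; E(K, 0x68) = 0x69.
C[1]: P[1] ⊕ 0x69 = 0x5C; E(K, 0x5C) = 0x5D.
C[2]: P[2] ⊕ 0x5D = 0x69; E(K, 0x69) = 0x6A.
C[3]: P[3] ⊕ 0x6A = 0xA0; E(K, 0xA0) = 0xA1.
C[4]: P[4] ⊕ 0xA1 = 0x3F; E(K, 0x3F) = 0x40.

C[0] = 0x69, C[1] = 0x5D, C[2] = 0x6A, C[3] = 0xA1, C[4] = 0x40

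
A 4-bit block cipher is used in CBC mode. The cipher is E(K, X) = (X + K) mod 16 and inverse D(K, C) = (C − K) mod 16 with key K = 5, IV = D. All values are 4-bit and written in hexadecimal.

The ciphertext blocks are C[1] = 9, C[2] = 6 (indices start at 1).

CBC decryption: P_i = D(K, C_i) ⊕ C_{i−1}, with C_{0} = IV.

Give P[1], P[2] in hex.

P[1] = 9, P[2] = 8

P[1]: D(K, 9) = 4; 4 ⊕ D = 9.
P[2]: D(K, 6) = 1; 1 ⊕ 9 = 8.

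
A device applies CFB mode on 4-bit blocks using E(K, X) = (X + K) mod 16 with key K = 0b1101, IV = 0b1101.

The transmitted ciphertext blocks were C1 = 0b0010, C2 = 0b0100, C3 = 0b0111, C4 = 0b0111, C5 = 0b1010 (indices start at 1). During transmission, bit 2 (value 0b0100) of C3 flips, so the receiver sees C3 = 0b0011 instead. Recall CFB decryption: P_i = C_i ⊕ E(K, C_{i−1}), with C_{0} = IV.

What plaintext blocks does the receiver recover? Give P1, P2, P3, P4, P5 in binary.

P1 = 0b1000, P2 = 0b1011, P3 = 0b0010, P4 = 0b0111, P5 = 0b1110

Only C3 changed, to 0b0011. In CFB, a change in C_i flips the same bit in P_i and garbles P_{i+1}. Decrypting the received ciphertext:
P1: E(K, 0b1101) = 0b1010; 0b0010 ⊕ 0b1010 = 0b1000.
P2: E(K, 0b0010) = 0b1111; 0b0100 ⊕ 0b1111 = 0b1011.
P3: E(K, 0b0100) = 0b0001; 0b0011 ⊕ 0b0001 = 0b0010.
P4: E(K, 0b0011) = 0b0000; 0b0111 ⊕ 0b0000 = 0b0111.
P5: E(K, 0b0111) = 0b0100; 0b1010 ⊕ 0b0100 = 0b1110.
Blocks that differ from the original plaintext: P3, P4.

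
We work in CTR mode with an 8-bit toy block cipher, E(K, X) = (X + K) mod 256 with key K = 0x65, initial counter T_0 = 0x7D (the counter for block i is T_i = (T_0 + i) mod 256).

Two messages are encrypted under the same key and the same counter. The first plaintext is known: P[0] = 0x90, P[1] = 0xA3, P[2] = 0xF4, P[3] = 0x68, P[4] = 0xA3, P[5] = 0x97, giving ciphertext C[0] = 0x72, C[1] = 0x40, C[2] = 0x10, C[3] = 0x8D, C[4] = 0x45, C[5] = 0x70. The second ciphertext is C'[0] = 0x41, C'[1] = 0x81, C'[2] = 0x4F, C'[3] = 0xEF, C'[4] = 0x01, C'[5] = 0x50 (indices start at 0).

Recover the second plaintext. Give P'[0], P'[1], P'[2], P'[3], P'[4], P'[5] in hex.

P'[0] = 0xA3, P'[1] = 0x62, P'[2] = 0xAB, P'[3] = 0x0A, P'[4] = 0xE7, P'[5] = 0xB7

In CTR with a reused counter, both messages share the same keystream S_i, so C_i ⊕ C'_i = P_i ⊕ P'_i and thus P'_i = P_i ⊕ C_i ⊕ C'_i.
P'[0]: 0x90 ⊕ 0x72 ⊕ 0x41 = 0xA3.
P'[1]: 0xA3 ⊕ 0x40 ⊕ 0x81 = 0x62.
P'[2]: 0xF4 ⊕ 0x10 ⊕ 0x4F = 0xAB.
P'[3]: 0x68 ⊕ 0x8D ⊕ 0xEF = 0x0A.
P'[4]: 0xA3 ⊕ 0x45 ⊕ 0x01 = 0xE7.
P'[5]: 0x97 ⊕ 0x70 ⊕ 0x50 = 0xB7.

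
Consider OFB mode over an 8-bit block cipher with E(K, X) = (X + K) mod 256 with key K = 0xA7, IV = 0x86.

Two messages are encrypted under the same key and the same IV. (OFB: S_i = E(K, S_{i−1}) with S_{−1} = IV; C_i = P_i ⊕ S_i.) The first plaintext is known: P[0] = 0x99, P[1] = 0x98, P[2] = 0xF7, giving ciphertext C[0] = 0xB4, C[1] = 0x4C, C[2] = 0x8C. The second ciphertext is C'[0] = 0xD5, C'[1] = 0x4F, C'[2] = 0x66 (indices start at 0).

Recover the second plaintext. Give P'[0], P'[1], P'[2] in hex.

In OFB with a reused IV, both messages share the same keystream S_i, so C_i ⊕ C'_i = P_i ⊕ P'_i and thus P'_i = P_i ⊕ C_i ⊕ C'_i.
P'[0]: 0x99 ⊕ 0xB4 ⊕ 0xD5 = 0xF8.
P'[1]: 0x98 ⊕ 0x4C ⊕ 0x4F = 0x9B.
P'[2]: 0xF7 ⊕ 0x8C ⊕ 0x66 = 0x1D.

P'[0] = 0xF8, P'[1] = 0x9B, P'[2] = 0x1D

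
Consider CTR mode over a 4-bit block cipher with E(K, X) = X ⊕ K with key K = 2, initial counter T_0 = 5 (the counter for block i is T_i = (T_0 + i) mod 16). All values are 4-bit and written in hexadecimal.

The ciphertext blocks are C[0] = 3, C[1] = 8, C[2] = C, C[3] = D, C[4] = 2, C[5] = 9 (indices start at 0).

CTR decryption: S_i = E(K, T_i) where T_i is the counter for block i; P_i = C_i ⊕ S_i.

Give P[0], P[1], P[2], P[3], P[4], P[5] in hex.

P[0]: T = 5, S = E(K, T) = 7; 3 ⊕ 7 = 4.
P[1]: T = 6, S = E(K, T) = 4; 8 ⊕ 4 = C.
P[2]: T = 7, S = E(K, T) = 5; C ⊕ 5 = 9.
P[3]: T = 8, S = E(K, T) = A; D ⊕ A = 7.
P[4]: T = 9, S = E(K, T) = B; 2 ⊕ B = 9.
P[5]: T = A, S = E(K, T) = 8; 9 ⊕ 8 = 1.

P[0] = 4, P[1] = C, P[2] = 9, P[3] = 7, P[4] = 9, P[5] = 1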